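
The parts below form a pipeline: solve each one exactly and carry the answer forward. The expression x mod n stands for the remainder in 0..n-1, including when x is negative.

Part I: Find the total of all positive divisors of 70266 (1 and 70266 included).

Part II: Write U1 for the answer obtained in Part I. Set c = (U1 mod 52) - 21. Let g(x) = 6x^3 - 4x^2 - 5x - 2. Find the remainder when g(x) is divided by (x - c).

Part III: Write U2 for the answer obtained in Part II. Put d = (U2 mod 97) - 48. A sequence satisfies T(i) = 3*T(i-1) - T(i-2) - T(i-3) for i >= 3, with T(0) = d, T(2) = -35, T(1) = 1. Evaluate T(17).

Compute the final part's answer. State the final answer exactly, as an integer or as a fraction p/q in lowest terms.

Part I: 70266 = 2 * 3 * 7^2 * 239; sigma = (1 + 2) * (1 + 3) * (1 + 7 + 49) * (1 + 239) = 3 * 4 * 57 * 240 = 164160; answer 164160
Part II: U1 = 164160; c = 27; remainder = value at the root: 6*(27)^3 - 4*(27)^2 - 5*(27)^1 - 2 = (118098) + (-2916) + (-135) + (-2) = 115045; answer 115045
Part III: U2 = 115045; d = -45; T(3) = 3*(-35) - 1*(1) - 1*(-45) = -61; iterating: T(3)=-61, T(4)=-149, T(5)=-351, T(6)=-843, T(7)=-2029, T(8)=-4893, T(9)=-11807, T(10)=-28499, T(11)=-68797, T(12)=-166085, T(13)=-400959, T(14)=-967995, T(15)=-2336941, T(16)=-5641869, T(17)=-13620671; answer -13620671

-13620671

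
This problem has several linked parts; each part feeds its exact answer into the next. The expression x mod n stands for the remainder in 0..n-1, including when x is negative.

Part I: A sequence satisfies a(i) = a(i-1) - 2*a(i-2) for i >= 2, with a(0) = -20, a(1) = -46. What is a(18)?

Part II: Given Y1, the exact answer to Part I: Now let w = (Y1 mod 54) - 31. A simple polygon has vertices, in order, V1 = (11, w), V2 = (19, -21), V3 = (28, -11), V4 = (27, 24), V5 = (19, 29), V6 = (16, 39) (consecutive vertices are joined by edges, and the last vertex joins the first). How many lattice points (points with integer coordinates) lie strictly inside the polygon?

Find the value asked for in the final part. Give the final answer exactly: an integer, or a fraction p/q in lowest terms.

660

Part I: a(2) = 1*(-46) - 2*(-20) = -6; iterating: a(2)=-6, a(3)=86, a(4)=98, a(5)=-74, a(6)=-270, a(7)=-122, a(8)=418, a(9)=662, a(10)=-174, a(11)=-1498, a(12)=-1150, a(13)=1846, a(14)=4146, a(15)=454, a(16)=-7838, a(17)=-8746, a(18)=6930; answer 6930
Part II: Y1 = 6930; w = -13; cross terms: (11*-21 - 19*-13)=16, (19*-11 - 28*-21)=379, (28*24 - 27*-11)=969, (27*29 - 19*24)=327, (19*39 - 16*29)=277, (16*-13 - 11*39)=-637; twice the area = |1331| = 1331; area = 1331/2; boundary points = 8 + 1 + 1 + 1 + 1 + 1 = 13; strictly interior points = area - boundary/2 + 1 = 660; answer 660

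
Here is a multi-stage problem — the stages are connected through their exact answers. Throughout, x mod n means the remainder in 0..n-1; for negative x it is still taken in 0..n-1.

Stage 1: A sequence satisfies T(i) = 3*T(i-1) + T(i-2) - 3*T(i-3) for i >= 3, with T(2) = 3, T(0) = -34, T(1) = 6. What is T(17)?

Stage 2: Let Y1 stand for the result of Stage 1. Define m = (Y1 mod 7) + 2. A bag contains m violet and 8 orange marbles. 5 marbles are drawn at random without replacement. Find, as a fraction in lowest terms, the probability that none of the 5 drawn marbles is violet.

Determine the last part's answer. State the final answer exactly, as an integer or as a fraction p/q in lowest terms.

Stage 1: T(3) = 3*(3) + 1*(6) - 3*(-34) = 117; iterating: T(3)=117, T(4)=336, T(5)=1116, T(6)=3333, T(7)=10107, T(8)=30306, T(9)=91026, T(10)=273063, T(11)=819297, T(12)=2457876, T(13)=7373736, T(14)=22121193, T(15)=66363687, T(16)=199091046, T(17)=597273246; answer 597273246
Stage 2: Y1 = 597273246; m = 5; total draws C(13,5) = 1287; favorable C(8,5) = 56; P = 56/1287; answer 56/1287

56/1287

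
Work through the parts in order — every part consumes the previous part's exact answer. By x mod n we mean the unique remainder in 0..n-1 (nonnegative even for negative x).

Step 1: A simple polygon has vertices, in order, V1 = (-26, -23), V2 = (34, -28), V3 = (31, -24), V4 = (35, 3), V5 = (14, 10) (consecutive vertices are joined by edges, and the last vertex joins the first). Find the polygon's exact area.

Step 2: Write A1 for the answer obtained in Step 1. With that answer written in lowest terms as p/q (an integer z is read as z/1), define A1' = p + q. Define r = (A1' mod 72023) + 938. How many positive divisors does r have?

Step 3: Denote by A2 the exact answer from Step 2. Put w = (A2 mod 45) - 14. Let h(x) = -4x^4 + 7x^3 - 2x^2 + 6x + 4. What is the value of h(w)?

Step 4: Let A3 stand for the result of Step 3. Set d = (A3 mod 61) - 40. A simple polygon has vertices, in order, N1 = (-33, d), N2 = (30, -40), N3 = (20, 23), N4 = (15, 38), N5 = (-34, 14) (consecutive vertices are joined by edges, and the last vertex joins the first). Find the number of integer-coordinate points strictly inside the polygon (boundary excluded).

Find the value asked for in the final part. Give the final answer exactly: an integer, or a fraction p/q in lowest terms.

2238

Step 1: cross terms: (-26*-28 - 34*-23)=1510, (34*-24 - 31*-28)=52, (31*3 - 35*-24)=933, (35*10 - 14*3)=308, (14*-23 - -26*10)=-62; twice the area = |2741| = 2741; area = 2741/2; answer 2741/2
Step 2: A1 = 2741/2; threaded value p + q = 2743; r = 3681; 3681 = 3^2 * 409; number of divisors = (2+1) * (1+1) = 6; answer 6
Step 3: A2 = 6; w = -8; -4*(-8)^4 + 7*(-8)^3 - 2*(-8)^2 + 6*(-8)^1 + 4 = (-16384) + (-3584) + (-128) + (-48) + (4) = -20140; answer -20140
Step 4: A3 = -20140; d = 11; cross terms: (-33*-40 - 30*11)=990, (30*23 - 20*-40)=1490, (20*38 - 15*23)=415, (15*14 - -34*38)=1502, (-34*11 - -33*14)=88; twice the area = |4485| = 4485; area = 4485/2; boundary points = 3 + 1 + 5 + 1 + 1 = 11; strictly interior points = area - boundary/2 + 1 = 2238; answer 2238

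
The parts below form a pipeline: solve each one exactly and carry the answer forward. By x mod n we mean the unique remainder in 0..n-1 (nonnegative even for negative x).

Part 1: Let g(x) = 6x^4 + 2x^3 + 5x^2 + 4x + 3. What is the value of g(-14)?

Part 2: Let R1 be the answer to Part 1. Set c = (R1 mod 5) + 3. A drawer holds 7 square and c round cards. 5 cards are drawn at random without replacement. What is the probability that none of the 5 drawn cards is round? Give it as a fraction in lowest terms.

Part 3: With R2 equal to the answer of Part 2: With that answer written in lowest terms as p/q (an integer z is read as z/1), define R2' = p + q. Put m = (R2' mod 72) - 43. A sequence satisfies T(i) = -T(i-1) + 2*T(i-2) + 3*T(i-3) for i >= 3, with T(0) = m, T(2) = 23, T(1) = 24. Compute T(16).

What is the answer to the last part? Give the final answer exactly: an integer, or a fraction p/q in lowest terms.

Part 1: 6*(-14)^4 + 2*(-14)^3 + 5*(-14)^2 + 4*(-14)^1 + 3 = (230496) + (-5488) + (980) + (-56) + (3) = 225935; answer 225935
Part 2: R1 = 225935; c = 3; total draws C(10,5) = 252; favorable C(7,5) = 21; P = 1/12; answer 1/12
Part 3: R2 = 1/12; threaded value p + q = 13; m = -30; T(3) = -1*(23) + 2*(24) + 3*(-30) = -65; iterating: T(3)=-65, T(4)=183, T(5)=-244, T(6)=415, T(7)=-354, T(8)=452, T(9)=85, T(10)=-243, T(11)=1769, T(12)=-2000, T(13)=4809, T(14)=-3502, T(15)=7120, T(16)=303; answer 303

303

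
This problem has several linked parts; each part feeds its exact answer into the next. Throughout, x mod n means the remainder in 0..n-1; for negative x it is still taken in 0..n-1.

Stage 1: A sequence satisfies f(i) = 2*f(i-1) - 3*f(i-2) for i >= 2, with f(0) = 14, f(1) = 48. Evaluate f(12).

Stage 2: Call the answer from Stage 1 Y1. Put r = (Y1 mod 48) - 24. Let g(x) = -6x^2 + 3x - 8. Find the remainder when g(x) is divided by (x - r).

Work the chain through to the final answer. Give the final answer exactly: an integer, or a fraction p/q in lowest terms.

Stage 1: f(2) = 2*(48) - 3*(14) = 54; iterating: f(2)=54, f(3)=-36, f(4)=-234, f(5)=-360, f(6)=-18, f(7)=1044, f(8)=2142, f(9)=1152, f(10)=-4122, f(11)=-11700, f(12)=-11034; answer -11034
Stage 2: Y1 = -11034; r = -18; remainder = value at the root: -6*(-18)^2 + 3*(-18)^1 - 8 = (-1944) + (-54) + (-8) = -2006; answer -2006

-2006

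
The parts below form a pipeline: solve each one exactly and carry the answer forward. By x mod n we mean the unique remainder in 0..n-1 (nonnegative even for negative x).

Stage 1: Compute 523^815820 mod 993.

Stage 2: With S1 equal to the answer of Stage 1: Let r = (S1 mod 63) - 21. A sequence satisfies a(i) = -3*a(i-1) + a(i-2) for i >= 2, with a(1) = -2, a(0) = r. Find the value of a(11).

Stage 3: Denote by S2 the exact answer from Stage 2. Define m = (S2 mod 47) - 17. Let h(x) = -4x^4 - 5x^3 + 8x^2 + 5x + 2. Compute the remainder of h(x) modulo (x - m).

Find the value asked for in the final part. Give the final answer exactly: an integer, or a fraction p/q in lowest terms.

-90370

Stage 1: squarings mod 993: 523^1=523, 523^2=454, 523^4=565, 523^8=472, 523^16=352, 523^32=772, 523^64=184, 523^128=94, 523^256=892, 523^512=271, 523^1024=952, 523^2048=688, 523^4096=676, 523^8192=196, 523^16384=682, 523^32768=400, 523^65536=127, 523^131072=241, 523^262144=487, 523^524288=835; 523^815820 = 523^4 * 523^8 * 523^64 * 523^128 * 523^512 * 523^4096 * 523^8192 * 523^16384 * 523^262144 * 523^524288 = 742 (mod 993); answer 742
Stage 2: S1 = 742; r = 28; a(2) = -3*(-2) + 1*(28) = 34; iterating: a(2)=34, a(3)=-104, a(4)=346, a(5)=-1142, a(6)=3772, a(7)=-12458, a(8)=41146, a(9)=-135896, a(10)=448834, a(11)=-1482398; answer -1482398
Stage 3: S2 = -1482398; m = 12; remainder = value at the root: -4*(12)^4 - 5*(12)^3 + 8*(12)^2 + 5*(12)^1 + 2 = (-82944) + (-8640) + (1152) + (60) + (2) = -90370; answer -90370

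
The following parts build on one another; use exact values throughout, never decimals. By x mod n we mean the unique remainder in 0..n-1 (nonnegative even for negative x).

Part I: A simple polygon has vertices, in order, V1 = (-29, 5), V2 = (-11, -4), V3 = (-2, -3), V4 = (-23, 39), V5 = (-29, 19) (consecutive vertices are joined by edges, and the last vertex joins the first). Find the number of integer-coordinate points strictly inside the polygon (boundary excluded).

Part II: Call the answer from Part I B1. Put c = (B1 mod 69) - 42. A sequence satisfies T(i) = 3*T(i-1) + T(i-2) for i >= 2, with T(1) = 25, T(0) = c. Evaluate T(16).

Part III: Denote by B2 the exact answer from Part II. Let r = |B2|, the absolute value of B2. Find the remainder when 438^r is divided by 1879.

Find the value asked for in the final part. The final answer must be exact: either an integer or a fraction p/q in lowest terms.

922

Part I: cross terms: (-29*-4 - -11*5)=171, (-11*-3 - -2*-4)=25, (-2*39 - -23*-3)=-147, (-23*19 - -29*39)=694, (-29*5 - -29*19)=406; twice the area = |1149| = 1149; area = 1149/2; boundary points = 9 + 1 + 21 + 2 + 14 = 47; strictly interior points = area - boundary/2 + 1 = 552; answer 552
Part II: B1 = 552; c = -42; T(2) = 3*(25) + 1*(-42) = 33; iterating: T(2)=33, T(3)=124, T(4)=405, T(5)=1339, T(6)=4422, T(7)=14605, T(8)=48237, T(9)=159316, T(10)=526185, T(11)=1737871, T(12)=5739798, T(13)=18957265, T(14)=62611593, T(15)=206792044, T(16)=682987725; answer 682987725
Part III: B2 = 682987725; r = 682987725; squarings mod 1879: 438^1=438, 438^2=186, 438^4=774, 438^8=1554, 438^16=401, 438^32=1086, 438^64=1263, 438^128=1777, 438^256=1009, 438^512=1542, 438^1024=829, 438^2048=1406, 438^4096=128, 438^8192=1352, 438^16384=1516, 438^32768=239, 438^65536=751, 438^131072=301, 438^262144=409, 438^524288=50, 438^1048576=621, 438^2097152=446, 438^4194304=1621, 438^8388608=799, 438^16777216=1420, 438^33554432=233, 438^67108864=1677, 438^134217728=1345, 438^268435456=1427, 438^536870912=1372; 438^682987725 = 438^1 * 438^4 * 438^8 * 438^64 * 438^128 * 438^4096 * 438^32768 * 438^65536 * 438^262144 * 438^1048576 * 438^2097152 * 438^8388608 * 438^134217728 * 438^536870912 = 922 (mod 1879); answer 922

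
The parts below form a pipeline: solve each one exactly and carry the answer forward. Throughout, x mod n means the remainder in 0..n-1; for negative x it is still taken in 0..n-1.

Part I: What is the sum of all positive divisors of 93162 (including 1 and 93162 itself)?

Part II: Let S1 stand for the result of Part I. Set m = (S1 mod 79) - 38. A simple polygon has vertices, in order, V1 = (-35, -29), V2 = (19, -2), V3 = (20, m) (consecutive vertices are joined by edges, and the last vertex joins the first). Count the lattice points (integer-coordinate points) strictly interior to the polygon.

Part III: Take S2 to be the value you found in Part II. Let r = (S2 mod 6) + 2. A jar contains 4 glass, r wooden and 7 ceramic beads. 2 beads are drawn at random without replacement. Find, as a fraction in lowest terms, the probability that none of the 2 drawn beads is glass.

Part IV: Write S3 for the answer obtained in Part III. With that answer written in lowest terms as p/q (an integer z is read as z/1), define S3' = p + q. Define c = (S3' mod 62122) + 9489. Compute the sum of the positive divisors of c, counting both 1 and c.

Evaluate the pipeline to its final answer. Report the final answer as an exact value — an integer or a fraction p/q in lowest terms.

14976

Part I: 93162 = 2 * 3 * 15527; sigma = (1 + 2) * (1 + 3) * (1 + 15527) = 3 * 4 * 15528 = 186336; answer 186336
Part II: S1 = 186336; m = 16; cross terms: (-35*-2 - 19*-29)=621, (19*16 - 20*-2)=344, (20*-29 - -35*16)=-20; twice the area = |945| = 945; area = 945/2; boundary points = 27 + 1 + 5 = 33; strictly interior points = area - boundary/2 + 1 = 457; answer 457
Part III: S2 = 457; r = 3; total draws C(14,2) = 91; favorable C(10,2) = 45; P = 45/91; answer 45/91
Part IV: S3 = 45/91; threaded value p + q = 136; c = 9625; 9625 = 5^3 * 7 * 11; sigma = (1 + 5 + 25 + 125) * (1 + 7) * (1 + 11) = 156 * 8 * 12 = 14976; answer 14976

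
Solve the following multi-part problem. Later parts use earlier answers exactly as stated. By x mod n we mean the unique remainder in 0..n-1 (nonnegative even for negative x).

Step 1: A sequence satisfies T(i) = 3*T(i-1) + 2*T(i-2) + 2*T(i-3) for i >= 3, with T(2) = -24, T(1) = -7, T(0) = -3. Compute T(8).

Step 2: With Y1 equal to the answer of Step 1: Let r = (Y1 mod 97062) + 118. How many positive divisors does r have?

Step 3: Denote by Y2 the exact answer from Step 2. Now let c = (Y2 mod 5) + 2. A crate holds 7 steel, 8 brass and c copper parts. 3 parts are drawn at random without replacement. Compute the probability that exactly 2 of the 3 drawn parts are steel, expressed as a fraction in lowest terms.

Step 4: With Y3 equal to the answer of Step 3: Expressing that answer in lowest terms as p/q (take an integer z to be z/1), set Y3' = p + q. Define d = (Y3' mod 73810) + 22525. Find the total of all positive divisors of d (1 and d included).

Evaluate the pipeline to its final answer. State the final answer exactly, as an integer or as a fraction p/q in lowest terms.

Step 1: T(3) = 3*(-24) + 2*(-7) + 2*(-3) = -92; iterating: T(3)=-92, T(4)=-338, T(5)=-1246, T(6)=-4598, T(7)=-16962, T(8)=-62574; answer -62574
Step 2: Y1 = -62574; r = 34606; 34606 = 2 * 11^3 * 13; number of divisors = (1+1) * (3+1) * (1+1) = 16; answer 16
Step 3: Y2 = 16; c = 3; total draws C(18,3) = 816; favorable C(7,2)*C(11,1) = 231; P = 77/272; answer 77/272
Step 4: Y3 = 77/272; threaded value p + q = 349; d = 22874; 22874 = 2 * 11437; sigma = (1 + 2) * (1 + 11437) = 3 * 11438 = 34314; answer 34314

34314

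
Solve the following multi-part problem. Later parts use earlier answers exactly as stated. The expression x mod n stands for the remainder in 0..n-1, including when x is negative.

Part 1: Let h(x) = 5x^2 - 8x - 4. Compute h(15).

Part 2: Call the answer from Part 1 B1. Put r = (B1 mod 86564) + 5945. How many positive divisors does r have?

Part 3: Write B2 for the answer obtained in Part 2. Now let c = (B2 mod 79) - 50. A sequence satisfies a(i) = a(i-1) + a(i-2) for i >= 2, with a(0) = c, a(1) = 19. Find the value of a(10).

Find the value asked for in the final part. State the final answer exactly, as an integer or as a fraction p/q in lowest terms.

-383

Part 1: 5*(15)^2 - 8*(15)^1 - 4 = (1125) + (-120) + (-4) = 1001; answer 1001
Part 2: B1 = 1001; r = 6946; 6946 = 2 * 23 * 151; number of divisors = (1+1) * (1+1) * (1+1) = 8; answer 8
Part 3: B2 = 8; c = -42; a(2) = 1*(19) + 1*(-42) = -23; iterating: a(2)=-23, a(3)=-4, a(4)=-27, a(5)=-31, a(6)=-58, a(7)=-89, a(8)=-147, a(9)=-236, a(10)=-383; answer -383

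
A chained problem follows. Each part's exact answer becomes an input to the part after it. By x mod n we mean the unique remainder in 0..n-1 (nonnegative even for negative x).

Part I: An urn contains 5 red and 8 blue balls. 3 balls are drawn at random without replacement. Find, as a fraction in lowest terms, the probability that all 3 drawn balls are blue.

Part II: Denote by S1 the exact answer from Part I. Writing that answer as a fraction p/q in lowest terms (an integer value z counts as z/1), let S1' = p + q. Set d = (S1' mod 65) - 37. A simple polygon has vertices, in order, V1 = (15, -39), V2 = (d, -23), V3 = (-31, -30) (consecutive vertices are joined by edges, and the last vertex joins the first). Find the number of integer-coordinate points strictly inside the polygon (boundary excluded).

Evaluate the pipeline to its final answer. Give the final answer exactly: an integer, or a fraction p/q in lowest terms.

Part I: total draws C(13,3) = 286; favorable C(8,3) = 56; P = 28/143; answer 28/143
Part II: S1 = 28/143; threaded value p + q = 171; d = 4; cross terms: (15*-23 - 4*-39)=-189, (4*-30 - -31*-23)=-833, (-31*-39 - 15*-30)=1659; twice the area = |637| = 637; area = 637/2; boundary points = 1 + 7 + 1 = 9; strictly interior points = area - boundary/2 + 1 = 315; answer 315

315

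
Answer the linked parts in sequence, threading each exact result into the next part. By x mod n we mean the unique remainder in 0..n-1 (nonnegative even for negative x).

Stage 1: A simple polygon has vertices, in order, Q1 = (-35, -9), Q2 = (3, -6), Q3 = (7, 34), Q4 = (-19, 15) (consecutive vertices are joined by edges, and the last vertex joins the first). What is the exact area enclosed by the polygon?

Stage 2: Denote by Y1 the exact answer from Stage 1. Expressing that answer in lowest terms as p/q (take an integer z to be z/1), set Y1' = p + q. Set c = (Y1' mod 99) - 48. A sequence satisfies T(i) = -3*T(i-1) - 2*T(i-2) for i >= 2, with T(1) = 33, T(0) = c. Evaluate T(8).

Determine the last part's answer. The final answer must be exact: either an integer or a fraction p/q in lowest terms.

Stage 1: cross terms: (-35*-6 - 3*-9)=237, (3*34 - 7*-6)=144, (7*15 - -19*34)=751, (-19*-9 - -35*15)=696; twice the area = |1828| = 1828; area = 914; answer 914
Stage 2: Y1 = 914; threaded value p + q = 915; c = -24; T(2) = -3*(33) - 2*(-24) = -51; iterating: T(2)=-51, T(3)=87, T(4)=-159, T(5)=303, T(6)=-591, T(7)=1167, T(8)=-2319; answer -2319

-2319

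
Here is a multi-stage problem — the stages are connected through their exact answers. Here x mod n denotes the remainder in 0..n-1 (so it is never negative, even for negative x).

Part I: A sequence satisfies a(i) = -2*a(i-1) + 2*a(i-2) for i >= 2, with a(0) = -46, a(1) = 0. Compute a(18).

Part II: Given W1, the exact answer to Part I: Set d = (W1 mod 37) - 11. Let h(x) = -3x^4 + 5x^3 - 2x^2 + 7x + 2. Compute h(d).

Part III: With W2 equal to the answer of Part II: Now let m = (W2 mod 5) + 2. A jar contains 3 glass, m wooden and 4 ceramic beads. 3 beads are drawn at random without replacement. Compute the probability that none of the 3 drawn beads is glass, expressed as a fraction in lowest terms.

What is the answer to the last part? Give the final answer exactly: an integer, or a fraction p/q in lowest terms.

Part I: a(2) = -2*(0) + 2*(-46) = -92; iterating: a(2)=-92, a(3)=184, a(4)=-552, a(5)=1472, a(6)=-4048, a(7)=11040, a(8)=-30176, a(9)=82432, a(10)=-225216, a(11)=615296, a(12)=-1681024, a(13)=4592640, a(14)=-12547328, a(15)=34279936, a(16)=-93654528, a(17)=255868928, a(18)=-699046912; answer -699046912
Part II: W1 = -699046912; d = -3; -3*(-3)^4 + 5*(-3)^3 - 2*(-3)^2 + 7*(-3)^1 + 2 = (-243) + (-135) + (-18) + (-21) + (2) = -415; answer -415
Part III: W2 = -415; m = 2; total draws C(9,3) = 84; favorable C(6,3) = 20; P = 5/21; answer 5/21

5/21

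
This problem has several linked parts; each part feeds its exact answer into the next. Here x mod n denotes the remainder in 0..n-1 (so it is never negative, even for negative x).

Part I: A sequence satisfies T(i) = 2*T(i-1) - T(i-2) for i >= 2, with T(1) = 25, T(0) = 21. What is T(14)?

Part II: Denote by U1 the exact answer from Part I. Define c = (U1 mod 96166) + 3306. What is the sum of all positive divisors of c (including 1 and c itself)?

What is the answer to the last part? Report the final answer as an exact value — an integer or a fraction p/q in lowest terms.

3600

Part I: T(2) = 2*(25) - 1*(21) = 29; iterating: T(2)=29, T(3)=33, T(4)=37, T(5)=41, T(6)=45, T(7)=49, T(8)=53, T(9)=57, T(10)=61, T(11)=65, T(12)=69, T(13)=73, T(14)=77; answer 77
Part II: U1 = 77; c = 3383; 3383 = 17 * 199; sigma = (1 + 17) * (1 + 199) = 18 * 200 = 3600; answer 3600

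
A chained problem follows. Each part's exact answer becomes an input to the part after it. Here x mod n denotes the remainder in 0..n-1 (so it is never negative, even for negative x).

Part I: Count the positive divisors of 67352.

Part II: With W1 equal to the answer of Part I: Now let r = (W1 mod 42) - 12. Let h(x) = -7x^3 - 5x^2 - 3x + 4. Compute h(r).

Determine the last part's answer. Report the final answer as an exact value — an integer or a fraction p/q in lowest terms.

384

Part I: 67352 = 2^3 * 8419; number of divisors = (3+1) * (1+1) = 8; answer 8
Part II: W1 = 8; r = -4; -7*(-4)^3 - 5*(-4)^2 - 3*(-4)^1 + 4 = (448) + (-80) + (12) + (4) = 384; answer 384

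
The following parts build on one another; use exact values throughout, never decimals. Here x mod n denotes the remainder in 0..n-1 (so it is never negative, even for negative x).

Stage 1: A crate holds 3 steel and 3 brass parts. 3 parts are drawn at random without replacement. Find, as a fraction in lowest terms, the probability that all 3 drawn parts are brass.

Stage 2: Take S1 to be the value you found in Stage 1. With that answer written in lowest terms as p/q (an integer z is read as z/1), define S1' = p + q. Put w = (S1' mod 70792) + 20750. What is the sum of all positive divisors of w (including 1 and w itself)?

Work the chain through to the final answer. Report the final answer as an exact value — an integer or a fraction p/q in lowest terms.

Stage 1: total draws C(6,3) = 20; favorable C(3,3) = 1; P = 1/20; answer 1/20
Stage 2: S1 = 1/20; threaded value p + q = 21; w = 20771; 20771 is prime, so its only divisors are 1 and 20771; sigma = 1 + 20771 = 20772; answer 20772

20772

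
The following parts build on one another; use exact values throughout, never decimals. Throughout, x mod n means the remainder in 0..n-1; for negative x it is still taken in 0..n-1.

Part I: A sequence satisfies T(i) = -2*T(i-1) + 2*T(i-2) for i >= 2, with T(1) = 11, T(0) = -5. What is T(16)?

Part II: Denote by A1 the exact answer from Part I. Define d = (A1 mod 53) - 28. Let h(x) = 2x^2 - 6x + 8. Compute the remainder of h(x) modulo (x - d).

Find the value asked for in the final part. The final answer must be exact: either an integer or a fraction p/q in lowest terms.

88

Part I: T(2) = -2*(11) + 2*(-5) = -32; iterating: T(2)=-32, T(3)=86, T(4)=-236, T(5)=644, T(6)=-1760, T(7)=4808, T(8)=-13136, T(9)=35888, T(10)=-98048, T(11)=267872, T(12)=-731840, T(13)=1999424, T(14)=-5462528, T(15)=14923904, T(16)=-40772864; answer -40772864
Part II: A1 = -40772864; d = 8; remainder = value at the root: 2*(8)^2 - 6*(8)^1 + 8 = (128) + (-48) + (8) = 88; answer 88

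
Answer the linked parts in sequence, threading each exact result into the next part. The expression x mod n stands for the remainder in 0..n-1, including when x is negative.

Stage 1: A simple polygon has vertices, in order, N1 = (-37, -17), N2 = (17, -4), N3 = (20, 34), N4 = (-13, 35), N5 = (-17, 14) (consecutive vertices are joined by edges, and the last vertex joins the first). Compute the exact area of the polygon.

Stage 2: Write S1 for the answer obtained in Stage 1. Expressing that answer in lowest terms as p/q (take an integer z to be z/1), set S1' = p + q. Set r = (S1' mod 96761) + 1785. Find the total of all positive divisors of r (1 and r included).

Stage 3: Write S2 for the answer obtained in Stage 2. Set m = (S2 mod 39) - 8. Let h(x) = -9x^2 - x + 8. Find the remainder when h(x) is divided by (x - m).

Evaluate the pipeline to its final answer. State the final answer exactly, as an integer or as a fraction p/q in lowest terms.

-2312

Stage 1: cross terms: (-37*-4 - 17*-17)=437, (17*34 - 20*-4)=658, (20*35 - -13*34)=1142, (-13*14 - -17*35)=413, (-17*-17 - -37*14)=807; twice the area = |3457| = 3457; area = 3457/2; answer 3457/2
Stage 2: S1 = 3457/2; threaded value p + q = 3459; r = 5244; 5244 = 2^2 * 3 * 19 * 23; sigma = (1 + 2 + 4) * (1 + 3) * (1 + 19) * (1 + 23) = 7 * 4 * 20 * 24 = 13440; answer 13440
Stage 3: S2 = 13440; m = 16; remainder = value at the root: -9*(16)^2 - 1*(16)^1 + 8 = (-2304) + (-16) + (8) = -2312; answer -2312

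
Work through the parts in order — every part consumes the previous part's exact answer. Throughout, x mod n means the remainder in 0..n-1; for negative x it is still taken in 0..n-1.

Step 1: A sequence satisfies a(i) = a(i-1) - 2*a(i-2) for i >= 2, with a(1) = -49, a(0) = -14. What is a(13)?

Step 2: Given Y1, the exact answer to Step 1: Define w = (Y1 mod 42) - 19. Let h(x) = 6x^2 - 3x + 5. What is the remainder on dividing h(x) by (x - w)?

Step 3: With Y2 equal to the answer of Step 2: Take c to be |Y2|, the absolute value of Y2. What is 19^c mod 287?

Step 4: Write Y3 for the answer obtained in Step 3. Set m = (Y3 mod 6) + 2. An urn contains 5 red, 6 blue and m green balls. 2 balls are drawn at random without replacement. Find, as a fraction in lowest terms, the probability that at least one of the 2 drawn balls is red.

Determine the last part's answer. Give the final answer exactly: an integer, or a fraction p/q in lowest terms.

Step 1: a(2) = 1*(-49) - 2*(-14) = -21; iterating: a(2)=-21, a(3)=77, a(4)=119, a(5)=-35, a(6)=-273, a(7)=-203, a(8)=343, a(9)=749, a(10)=63, a(11)=-1435, a(12)=-1561, a(13)=1309; answer 1309
Step 2: Y1 = 1309; w = -12; remainder = value at the root: 6*(-12)^2 - 3*(-12)^1 + 5 = (864) + (36) + (5) = 905; answer 905
Step 3: Y2 = 905; c = 905; squarings mod 287: 19^1=19, 19^2=74, 19^4=23, 19^8=242, 19^16=16, 19^32=256, 19^64=100, 19^128=242, 19^256=16, 19^512=256; 19^905 = 19^1 * 19^8 * 19^128 * 19^256 * 19^512 = 178 (mod 287); answer 178
Step 4: Y3 = 178; m = 6; total draws C(17,2) = 136; complement C(12,2) = 66; favorable 136 - 66 = 70; P = 35/68; answer 35/68

35/68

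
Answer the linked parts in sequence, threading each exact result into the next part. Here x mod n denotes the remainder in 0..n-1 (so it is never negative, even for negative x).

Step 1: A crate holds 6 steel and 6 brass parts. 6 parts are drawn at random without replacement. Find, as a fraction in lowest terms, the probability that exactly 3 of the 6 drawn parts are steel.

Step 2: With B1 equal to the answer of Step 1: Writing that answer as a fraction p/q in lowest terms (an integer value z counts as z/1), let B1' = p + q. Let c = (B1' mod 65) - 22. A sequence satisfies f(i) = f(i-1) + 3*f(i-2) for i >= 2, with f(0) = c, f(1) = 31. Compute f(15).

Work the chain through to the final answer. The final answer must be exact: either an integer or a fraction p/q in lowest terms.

765724

Step 1: total draws C(12,6) = 924; favorable C(6,3)*C(6,3) = 400; P = 100/231; answer 100/231
Step 2: B1 = 100/231; threaded value p + q = 331; c = -16; f(2) = 1*(31) + 3*(-16) = -17; iterating: f(2)=-17, f(3)=76, f(4)=25, f(5)=253, f(6)=328, f(7)=1087, f(8)=2071, f(9)=5332, f(10)=11545, f(11)=27541, f(12)=62176, f(13)=144799, f(14)=331327, f(15)=765724; answer 765724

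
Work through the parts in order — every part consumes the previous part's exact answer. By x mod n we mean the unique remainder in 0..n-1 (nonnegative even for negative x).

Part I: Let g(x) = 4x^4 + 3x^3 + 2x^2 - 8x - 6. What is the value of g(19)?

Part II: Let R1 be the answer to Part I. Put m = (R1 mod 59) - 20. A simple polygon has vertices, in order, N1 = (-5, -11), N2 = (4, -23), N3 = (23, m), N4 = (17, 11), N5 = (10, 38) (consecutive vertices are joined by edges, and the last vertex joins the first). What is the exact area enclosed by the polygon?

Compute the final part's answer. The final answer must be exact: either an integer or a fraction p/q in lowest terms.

1323/2

Part I: 4*(19)^4 + 3*(19)^3 + 2*(19)^2 - 8*(19)^1 - 6 = (521284) + (20577) + (722) + (-152) + (-6) = 542425; answer 542425
Part II: R1 = 542425; m = 18; cross terms: (-5*-23 - 4*-11)=159, (4*18 - 23*-23)=601, (23*11 - 17*18)=-53, (17*38 - 10*11)=536, (10*-11 - -5*38)=80; twice the area = |1323| = 1323; area = 1323/2; answer 1323/2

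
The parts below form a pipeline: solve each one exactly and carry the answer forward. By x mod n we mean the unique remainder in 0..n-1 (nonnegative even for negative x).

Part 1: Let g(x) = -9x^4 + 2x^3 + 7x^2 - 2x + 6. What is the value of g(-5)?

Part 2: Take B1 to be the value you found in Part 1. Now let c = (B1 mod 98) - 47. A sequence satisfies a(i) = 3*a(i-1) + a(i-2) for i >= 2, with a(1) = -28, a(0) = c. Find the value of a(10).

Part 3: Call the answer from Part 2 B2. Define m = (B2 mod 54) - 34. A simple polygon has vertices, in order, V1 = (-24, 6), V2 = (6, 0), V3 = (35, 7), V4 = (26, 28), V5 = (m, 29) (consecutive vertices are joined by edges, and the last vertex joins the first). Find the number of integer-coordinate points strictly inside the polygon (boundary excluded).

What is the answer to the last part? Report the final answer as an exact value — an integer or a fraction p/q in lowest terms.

1188

Part 1: -9*(-5)^4 + 2*(-5)^3 + 7*(-5)^2 - 2*(-5)^1 + 6 = (-5625) + (-250) + (175) + (10) + (6) = -5684; answer -5684
Part 2: B1 = -5684; c = -47; a(2) = 3*(-28) + 1*(-47) = -131; iterating: a(2)=-131, a(3)=-421, a(4)=-1394, a(5)=-4603, a(6)=-15203, a(7)=-50212, a(8)=-165839, a(9)=-547729, a(10)=-1809026; answer -1809026
Part 3: B2 = -1809026; m = -6; cross terms: (-24*0 - 6*6)=-36, (6*7 - 35*0)=42, (35*28 - 26*7)=798, (26*29 - -6*28)=922, (-6*6 - -24*29)=660; twice the area = |2386| = 2386; area = 1193; boundary points = 6 + 1 + 3 + 1 + 1 = 12; strictly interior points = area - boundary/2 + 1 = 1188; answer 1188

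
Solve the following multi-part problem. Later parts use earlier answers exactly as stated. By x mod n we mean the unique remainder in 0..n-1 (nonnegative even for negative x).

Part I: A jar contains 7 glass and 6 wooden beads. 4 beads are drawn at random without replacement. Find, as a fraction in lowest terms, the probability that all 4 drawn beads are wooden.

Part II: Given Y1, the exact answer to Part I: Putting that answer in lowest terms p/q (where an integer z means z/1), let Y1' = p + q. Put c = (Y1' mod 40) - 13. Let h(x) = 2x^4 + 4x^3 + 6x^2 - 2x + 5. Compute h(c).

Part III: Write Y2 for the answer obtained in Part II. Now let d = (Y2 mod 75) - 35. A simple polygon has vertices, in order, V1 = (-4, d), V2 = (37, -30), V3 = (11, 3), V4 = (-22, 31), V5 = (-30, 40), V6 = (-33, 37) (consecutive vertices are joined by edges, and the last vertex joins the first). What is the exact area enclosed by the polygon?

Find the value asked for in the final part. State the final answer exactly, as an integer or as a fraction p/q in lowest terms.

1808

Part I: total draws C(13,4) = 715; favorable C(6,4) = 15; P = 3/143; answer 3/143
Part II: Y1 = 3/143; threaded value p + q = 146; c = 13; 2*(13)^4 + 4*(13)^3 + 6*(13)^2 - 2*(13)^1 + 5 = (57122) + (8788) + (1014) + (-26) + (5) = 66903; answer 66903
Part III: Y2 = 66903; d = -32; cross terms: (-4*-30 - 37*-32)=1304, (37*3 - 11*-30)=441, (11*31 - -22*3)=407, (-22*40 - -30*31)=50, (-30*37 - -33*40)=210, (-33*-32 - -4*37)=1204; twice the area = |3616| = 3616; area = 1808; answer 1808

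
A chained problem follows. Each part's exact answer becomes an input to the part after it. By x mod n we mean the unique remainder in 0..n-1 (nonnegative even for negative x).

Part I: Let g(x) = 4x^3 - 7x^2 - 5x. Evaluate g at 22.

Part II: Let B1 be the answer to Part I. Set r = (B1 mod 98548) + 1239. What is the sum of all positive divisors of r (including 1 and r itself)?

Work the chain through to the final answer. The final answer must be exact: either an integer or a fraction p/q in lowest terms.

Part I: 4*(22)^3 - 7*(22)^2 - 5*(22)^1 = (42592) + (-3388) + (-110) = 39094; answer 39094
Part II: B1 = 39094; r = 40333; 40333 = 53 * 761; sigma = (1 + 53) * (1 + 761) = 54 * 762 = 41148; answer 41148

41148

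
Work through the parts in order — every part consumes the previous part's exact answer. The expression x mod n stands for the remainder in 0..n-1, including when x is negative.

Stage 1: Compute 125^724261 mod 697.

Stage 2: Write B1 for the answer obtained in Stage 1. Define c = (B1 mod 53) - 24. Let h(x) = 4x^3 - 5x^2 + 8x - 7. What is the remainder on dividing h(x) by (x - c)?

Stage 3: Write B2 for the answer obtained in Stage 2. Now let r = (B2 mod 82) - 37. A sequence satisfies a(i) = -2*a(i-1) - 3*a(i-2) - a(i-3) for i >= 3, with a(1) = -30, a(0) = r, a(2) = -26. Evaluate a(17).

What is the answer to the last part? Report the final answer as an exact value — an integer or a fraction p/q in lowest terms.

Stage 1: squarings mod 697: 125^1=125, 125^2=291, 125^4=344, 125^8=543, 125^16=18, 125^32=324, 125^64=426, 125^128=256, 125^256=18, 125^512=324, 125^1024=426, 125^2048=256, 125^4096=18, 125^8192=324, 125^16384=426, 125^32768=256, 125^65536=18, 125^131072=324, 125^262144=426, 125^524288=256; 125^724261 = 125^1 * 125^4 * 125^32 * 125^256 * 125^1024 * 125^2048 * 125^65536 * 125^131072 * 125^524288 = 330 (mod 697); answer 330
Stage 2: B1 = 330; c = -12; remainder = value at the root: 4*(-12)^3 - 5*(-12)^2 + 8*(-12)^1 - 7 = (-6912) + (-720) + (-96) + (-7) = -7735; answer -7735
Stage 3: B2 = -7735; r = 18; a(3) = -2*(-26) - 3*(-30) - 1*(18) = 124; iterating: a(3)=124, a(4)=-140, a(5)=-66, a(6)=428, a(7)=-518, a(8)=-182, a(9)=1490, a(10)=-1916, a(11)=-456, a(12)=5170, a(13)=-7056, a(14)=-942, a(15)=17882, a(16)=-25882, a(17)=-940; answer -940

-940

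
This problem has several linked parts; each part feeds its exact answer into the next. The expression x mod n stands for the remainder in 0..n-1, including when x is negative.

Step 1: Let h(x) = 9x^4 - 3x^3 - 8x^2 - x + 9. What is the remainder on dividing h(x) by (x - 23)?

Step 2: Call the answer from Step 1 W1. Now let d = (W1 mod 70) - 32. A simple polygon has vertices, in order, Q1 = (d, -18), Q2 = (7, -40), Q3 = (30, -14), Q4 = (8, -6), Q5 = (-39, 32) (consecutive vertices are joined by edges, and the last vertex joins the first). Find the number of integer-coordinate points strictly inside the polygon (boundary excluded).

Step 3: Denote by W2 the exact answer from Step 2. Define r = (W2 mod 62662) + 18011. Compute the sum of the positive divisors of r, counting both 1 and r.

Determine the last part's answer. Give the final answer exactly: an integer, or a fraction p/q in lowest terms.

Step 1: remainder = value at the root: 9*(23)^4 - 3*(23)^3 - 8*(23)^2 - 1*(23)^1 + 9 = (2518569) + (-36501) + (-4232) + (-23) + (9) = 2477822; answer 2477822
Step 2: W1 = 2477822; d = 0; cross terms: (0*-40 - 7*-18)=126, (7*-14 - 30*-40)=1102, (30*-6 - 8*-14)=-68, (8*32 - -39*-6)=22, (-39*-18 - 0*32)=702; twice the area = |1884| = 1884; area = 942; boundary points = 1 + 1 + 2 + 1 + 1 = 6; strictly interior points = area - boundary/2 + 1 = 940; answer 940
Step 3: W2 = 940; r = 18951; 18951 = 3 * 6317; sigma = (1 + 3) * (1 + 6317) = 4 * 6318 = 25272; answer 25272

25272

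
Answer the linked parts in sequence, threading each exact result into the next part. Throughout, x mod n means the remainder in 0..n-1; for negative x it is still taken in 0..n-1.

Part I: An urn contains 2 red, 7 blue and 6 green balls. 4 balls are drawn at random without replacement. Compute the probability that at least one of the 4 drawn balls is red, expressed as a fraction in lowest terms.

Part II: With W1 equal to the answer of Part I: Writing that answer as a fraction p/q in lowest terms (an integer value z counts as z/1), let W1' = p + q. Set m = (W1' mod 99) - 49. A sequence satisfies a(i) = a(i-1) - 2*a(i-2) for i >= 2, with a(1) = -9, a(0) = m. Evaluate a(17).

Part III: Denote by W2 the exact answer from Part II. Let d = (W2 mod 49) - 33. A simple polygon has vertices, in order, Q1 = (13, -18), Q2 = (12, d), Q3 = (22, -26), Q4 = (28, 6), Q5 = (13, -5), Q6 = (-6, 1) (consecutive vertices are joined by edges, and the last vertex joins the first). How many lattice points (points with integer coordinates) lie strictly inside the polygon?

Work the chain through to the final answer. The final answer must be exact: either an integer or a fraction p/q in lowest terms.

323

Part I: total draws C(15,4) = 1365; complement C(13,4) = 715; favorable 1365 - 715 = 650; P = 10/21; answer 10/21
Part II: W1 = 10/21; threaded value p + q = 31; m = -18; a(2) = 1*(-9) - 2*(-18) = 27; iterating: a(2)=27, a(3)=45, a(4)=-9, a(5)=-99, a(6)=-81, a(7)=117, a(8)=279, a(9)=45, a(10)=-513, a(11)=-603, a(12)=423, a(13)=1629, a(14)=783, a(15)=-2475, a(16)=-4041, a(17)=909; answer 909
Part III: W2 = 909; d = -6; cross terms: (13*-6 - 12*-18)=138, (12*-26 - 22*-6)=-180, (22*6 - 28*-26)=860, (28*-5 - 13*6)=-218, (13*1 - -6*-5)=-17, (-6*-18 - 13*1)=95; twice the area = |678| = 678; area = 339; boundary points = 1 + 10 + 2 + 1 + 1 + 19 = 34; strictly interior points = area - boundary/2 + 1 = 323; answer 323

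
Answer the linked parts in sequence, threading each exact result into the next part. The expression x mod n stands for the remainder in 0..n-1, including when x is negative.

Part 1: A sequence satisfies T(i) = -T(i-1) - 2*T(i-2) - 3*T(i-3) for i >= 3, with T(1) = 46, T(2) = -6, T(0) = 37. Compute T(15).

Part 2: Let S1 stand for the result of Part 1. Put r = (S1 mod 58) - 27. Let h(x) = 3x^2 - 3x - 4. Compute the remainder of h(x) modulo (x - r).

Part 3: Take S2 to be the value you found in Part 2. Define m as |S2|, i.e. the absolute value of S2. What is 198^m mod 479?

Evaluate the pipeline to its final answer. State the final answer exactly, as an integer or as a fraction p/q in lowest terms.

405

Part 1: T(3) = -1*(-6) - 2*(46) - 3*(37) = -197; iterating: T(3)=-197, T(4)=71, T(5)=341, T(6)=108, T(7)=-1003, T(8)=-236, T(9)=1918, T(10)=1563, T(11)=-4691, T(12)=-4189, T(13)=8882, T(14)=13569, T(15)=-18766; answer -18766
Part 2: S1 = -18766; r = -1; remainder = value at the root: 3*(-1)^2 - 3*(-1)^1 - 4 = (3) + (3) + (-4) = 2; answer 2
Part 3: S2 = 2; m = 2; squarings mod 479: 198^1=198, 198^2=405; 198^2 = 198^2 = 405 (mod 479); answer 405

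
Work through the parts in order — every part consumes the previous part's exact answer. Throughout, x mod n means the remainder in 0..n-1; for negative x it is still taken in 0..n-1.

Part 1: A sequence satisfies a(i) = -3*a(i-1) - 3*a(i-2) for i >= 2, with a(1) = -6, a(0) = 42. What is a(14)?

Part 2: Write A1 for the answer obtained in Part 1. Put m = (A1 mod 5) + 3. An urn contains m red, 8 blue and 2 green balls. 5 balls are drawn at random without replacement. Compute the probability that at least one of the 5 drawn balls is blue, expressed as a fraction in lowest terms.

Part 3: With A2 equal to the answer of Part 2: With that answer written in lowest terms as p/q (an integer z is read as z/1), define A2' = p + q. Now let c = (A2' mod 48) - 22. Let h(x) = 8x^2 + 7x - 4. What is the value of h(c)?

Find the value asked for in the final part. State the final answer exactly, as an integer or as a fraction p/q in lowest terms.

887

Part 1: a(2) = -3*(-6) - 3*(42) = -108; iterating: a(2)=-108, a(3)=342, a(4)=-702, a(5)=1080, a(6)=-1134, a(7)=162, a(8)=2916, a(9)=-9234, a(10)=18954, a(11)=-29160, a(12)=30618, a(13)=-4374, a(14)=-78732; answer -78732
Part 2: A1 = -78732; m = 6; total draws C(16,5) = 4368; complement C(8,5) = 56; favorable 4368 - 56 = 4312; P = 77/78; answer 77/78
Part 3: A2 = 77/78; threaded value p + q = 155; c = -11; 8*(-11)^2 + 7*(-11)^1 - 4 = (968) + (-77) + (-4) = 887; answer 887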